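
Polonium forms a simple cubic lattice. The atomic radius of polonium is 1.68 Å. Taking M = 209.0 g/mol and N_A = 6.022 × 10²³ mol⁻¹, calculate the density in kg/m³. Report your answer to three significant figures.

9150 kg/m³

In a simple cubic lattice, atoms touch along the cell edge, so a = 2r, giving a = 3.360 Å = 3.360 × 10^-8 cm.
With Z = 1, ρ = Z·M/(N_A·a³) = 1 × 209.0 / (6.022 × 10²³ × 3.793 × 10^-23) = 9.149 g/cm³ = 9150 kg/m³.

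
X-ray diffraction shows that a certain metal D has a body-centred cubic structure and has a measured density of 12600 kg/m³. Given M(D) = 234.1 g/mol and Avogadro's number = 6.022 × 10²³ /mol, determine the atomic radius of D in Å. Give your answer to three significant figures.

1.71 Å

For a BCC cell (Z = 2), a³ = Z·M/(N_A·ρ) = 2 × 234.1 / (6.022 × 10²³ × 12.60) = 6.170 × 10^-23 cm³, so a = 3.952 × 10^-8 cm = 3.952 Å.
Atoms touch along the body diagonal, so √3·a = 4r, so r = 0.4330 × a = 1.71 Å.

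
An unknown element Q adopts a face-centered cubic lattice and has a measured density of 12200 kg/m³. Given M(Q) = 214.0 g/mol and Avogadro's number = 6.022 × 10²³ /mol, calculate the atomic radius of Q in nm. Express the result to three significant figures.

0.173 nm

For an FCC cell (Z = 4), a³ = Z·M/(N_A·ρ) = 4 × 214.0 / (6.022 × 10²³ × 12.20) = 1.165 × 10^-22 cm³, so a = 4.884 × 10^-8 cm = 0.4884 nm.
Atoms touch along the face diagonal, so √2·a = 4r, so r = 0.3536 × a = 0.173 nm.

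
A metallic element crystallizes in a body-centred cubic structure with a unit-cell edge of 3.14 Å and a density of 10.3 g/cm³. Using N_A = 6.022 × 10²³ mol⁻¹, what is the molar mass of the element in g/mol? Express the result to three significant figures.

96.0 g/mol

A BCC cell has Z = 2 atoms; a = 3.140 × 10^-8 cm.
M = ρ·N_A·a³/Z = 10.3 × 6.022 × 10²³ × 3.096 × 10^-23 / 2 = 96.0 g/mol.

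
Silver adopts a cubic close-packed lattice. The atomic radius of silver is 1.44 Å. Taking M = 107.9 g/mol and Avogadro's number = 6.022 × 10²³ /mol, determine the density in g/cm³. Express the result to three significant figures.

In an FCC lattice, atoms touch along the face diagonal, so √2·a = 4r, giving a = 4.073 Å = 4.073 × 10^-8 cm.
With Z = 4, ρ = Z·M/(N_A·a³) = 4 × 107.9 / (6.022 × 10²³ × 6.757 × 10^-23) = 10.61 g/cm³.

10.6 g/cm³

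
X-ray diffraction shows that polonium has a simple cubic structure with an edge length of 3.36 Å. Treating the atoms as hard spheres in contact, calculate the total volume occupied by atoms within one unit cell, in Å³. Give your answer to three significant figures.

19.9 Å³

In a simple cubic lattice atoms touch along the cell edge, so a = 2r, so r = 0.5000a = 1.680 Å.
V_atoms = Z × (4/3)πr³ = 1 × (4/3)π × (1.680)³ = 19.9 Å³.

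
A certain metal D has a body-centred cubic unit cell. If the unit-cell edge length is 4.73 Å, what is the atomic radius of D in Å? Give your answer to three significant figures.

In a BCC lattice, atoms touch along the body diagonal, so √3·a = 4r.
r = √3·a/4 = 1.7321 × 4.73 / 4 = 2.05 Å.

2.05 Å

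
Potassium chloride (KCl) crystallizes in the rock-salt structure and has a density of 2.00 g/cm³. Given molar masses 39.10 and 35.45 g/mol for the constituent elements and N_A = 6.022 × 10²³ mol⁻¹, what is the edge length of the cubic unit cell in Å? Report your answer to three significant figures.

M(KCl) = 74.55 g/mol; Z = 4 formula units per cell.
a³ = Z·M/(N_A·ρ) = 4 × 74.55 / (6.022 × 10²³ × 2.00) = 2.476 × 10^-22 cm³, so a = 6.279 × 10^-8 cm = 6.28 Å.

6.28 Å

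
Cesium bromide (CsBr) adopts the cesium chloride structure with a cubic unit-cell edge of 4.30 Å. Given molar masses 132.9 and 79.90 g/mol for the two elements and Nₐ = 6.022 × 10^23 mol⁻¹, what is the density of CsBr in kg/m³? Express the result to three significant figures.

The cesium chloride structure contains Z = 1 formula unit per cell; M(CsBr) = 132.9 + 79.90 = 212.8 g/mol.
a³ = (4.300 × 10^-8 cm)³ = 7.951 × 10^-23 cm³.
ρ = 1 × 212.8 / (6.022 × 10²³ × 7.951 × 10^-23) = 4.445 g/cm³ = 4440 kg/m³.

4440 kg/m³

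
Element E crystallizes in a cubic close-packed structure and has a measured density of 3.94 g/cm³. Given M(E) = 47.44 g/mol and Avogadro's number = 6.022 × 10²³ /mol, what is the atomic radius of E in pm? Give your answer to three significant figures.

152 pm

For an FCC cell (Z = 4), a³ = Z·M/(N_A·ρ) = 4 × 47.44 / (6.022 × 10²³ × 3.940) = 7.998 × 10^-23 cm³, so a = 4.308 × 10^-8 cm = 430.8 pm.
Atoms touch along the face diagonal, so √2·a = 4r, so r = 0.3536 × a = 152 pm.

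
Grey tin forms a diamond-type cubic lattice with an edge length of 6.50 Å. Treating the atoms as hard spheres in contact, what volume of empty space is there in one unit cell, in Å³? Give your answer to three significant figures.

181 Å³

In a diamond cubic lattice nearest neighbors lie along the body diagonal with √3·a = 8r, so r = 0.2165a = 1.407 Å.
V_cell = a³ = 274.6 Å³; V_atoms = 8 × (4/3)πr³ = 93.40 Å³.
Empty space = 274.6 − 93.40 = 181 Å³.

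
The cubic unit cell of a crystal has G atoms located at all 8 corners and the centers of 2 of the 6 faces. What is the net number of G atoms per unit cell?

Corner atoms are shared by 8 cells (1/8 each), face atoms by 2 (1/2 each).
Net atoms = 8 × 1/8 + 2 × 1/2 = 1 + 1 = 2.

2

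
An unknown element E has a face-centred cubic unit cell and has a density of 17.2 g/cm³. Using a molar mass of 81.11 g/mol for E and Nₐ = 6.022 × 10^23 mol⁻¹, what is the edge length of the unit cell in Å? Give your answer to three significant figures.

With Z = 4 atoms per FCC cell, a³ = Z·M/(N_A·ρ) = 4 × 81.11 / (6.022 × 10²³ × 17.20 g/cm³) = 3.132 × 10^-23 cm³.
a = (3.132 × 10^-23)^(1/3) = 3.152 × 10^-8 cm = 3.15 Å.

3.15 Å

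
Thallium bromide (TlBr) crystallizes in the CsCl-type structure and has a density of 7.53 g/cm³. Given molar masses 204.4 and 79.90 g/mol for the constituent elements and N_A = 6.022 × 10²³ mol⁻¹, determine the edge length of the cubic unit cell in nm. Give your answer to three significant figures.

M(TlBr) = 284.3 g/mol; Z = 1 formula unit per cell.
a³ = Z·M/(N_A·ρ) = 1 × 284.3 / (6.022 × 10²³ × 7.53) = 6.270 × 10^-23 cm³, so a = 3.973 × 10^-8 cm = 0.397 nm.

0.397 nm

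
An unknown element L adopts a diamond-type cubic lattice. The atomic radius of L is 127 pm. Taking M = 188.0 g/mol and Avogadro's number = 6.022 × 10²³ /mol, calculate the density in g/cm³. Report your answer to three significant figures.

In a diamond cubic lattice, nearest neighbors lie along the body diagonal with √3·a = 8r, giving a = 586.6 pm = 5.866 × 10^-8 cm.
With Z = 8, ρ = Z·M/(N_A·a³) = 8 × 188.0 / (6.022 × 10²³ × 2.018 × 10^-22) = 12.37 g/cm³.

12.4 g/cm³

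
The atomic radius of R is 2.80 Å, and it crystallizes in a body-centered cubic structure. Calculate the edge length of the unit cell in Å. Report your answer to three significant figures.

6.47 Å

In a BCC lattice, atoms touch along the body diagonal, so √3·a = 4r.
a = 4r/√3 = 4 × 2.80 / 1.7321 = 6.47 Å.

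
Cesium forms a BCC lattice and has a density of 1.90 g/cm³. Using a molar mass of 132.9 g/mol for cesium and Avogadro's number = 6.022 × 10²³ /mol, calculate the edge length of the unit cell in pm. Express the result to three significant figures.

615 pm

With Z = 2 atoms per BCC cell, a³ = Z·M/(N_A·ρ) = 2 × 132.9 / (6.022 × 10²³ × 1.900 g/cm³) = 2.323 × 10^-22 cm³.
a = (2.323 × 10^-22)^(1/3) = 6.147 × 10^-8 cm = 615 pm.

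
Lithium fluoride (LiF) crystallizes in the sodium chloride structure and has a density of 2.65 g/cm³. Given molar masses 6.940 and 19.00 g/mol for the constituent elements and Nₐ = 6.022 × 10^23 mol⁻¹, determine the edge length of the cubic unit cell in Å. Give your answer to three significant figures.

4.02 Å

M(LiF) = 25.94 g/mol; Z = 4 formula units per cell.
a³ = Z·M/(N_A·ρ) = 4 × 25.94 / (6.022 × 10²³ × 2.65) = 6.502 × 10^-23 cm³, so a = 4.021 × 10^-8 cm = 4.02 Å.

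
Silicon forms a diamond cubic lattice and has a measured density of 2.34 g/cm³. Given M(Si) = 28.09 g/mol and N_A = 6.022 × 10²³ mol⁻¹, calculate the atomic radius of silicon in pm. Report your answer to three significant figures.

For a diamond cubic cell (Z = 8), a³ = Z·M/(N_A·ρ) = 8 × 28.09 / (6.022 × 10²³ × 2.340) = 1.595 × 10^-22 cm³, so a = 5.423 × 10^-8 cm = 542.3 pm.
Nearest neighbors lie along the body diagonal with √3·a = 8r, so r = 0.2165 × a = 117 pm.

117 pm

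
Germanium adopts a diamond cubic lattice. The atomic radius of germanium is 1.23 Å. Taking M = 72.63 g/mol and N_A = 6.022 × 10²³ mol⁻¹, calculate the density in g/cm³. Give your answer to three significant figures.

5.26 g/cm³

In a diamond cubic lattice, nearest neighbors lie along the body diagonal with √3·a = 8r, giving a = 5.681 Å = 5.681 × 10^-8 cm.
With Z = 8, ρ = Z·M/(N_A·a³) = 8 × 72.63 / (6.022 × 10²³ × 1.834 × 10^-22) = 5.262 g/cm³.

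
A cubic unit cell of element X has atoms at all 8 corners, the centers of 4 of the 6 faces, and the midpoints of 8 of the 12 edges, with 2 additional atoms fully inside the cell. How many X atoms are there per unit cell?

Corner atoms are shared by 8 cells (1/8 each), face atoms by 2 (1/2 each), edge atoms by 4 (1/4 each), interior atoms are unshared.
Net atoms = 8 × 1/8 + 4 × 1/2 + 8 × 1/4 + 2 = 1 + 2 + 2 + 2 = 7.

7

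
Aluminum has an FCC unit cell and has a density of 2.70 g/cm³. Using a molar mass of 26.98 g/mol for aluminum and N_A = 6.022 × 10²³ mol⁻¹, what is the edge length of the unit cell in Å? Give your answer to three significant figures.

4.05 Å

With Z = 4 atoms per FCC cell, a³ = Z·M/(N_A·ρ) = 4 × 26.98 / (6.022 × 10²³ × 2.700 g/cm³) = 6.637 × 10^-23 cm³.
a = (6.637 × 10^-23)^(1/3) = 4.049 × 10^-8 cm = 4.05 Å.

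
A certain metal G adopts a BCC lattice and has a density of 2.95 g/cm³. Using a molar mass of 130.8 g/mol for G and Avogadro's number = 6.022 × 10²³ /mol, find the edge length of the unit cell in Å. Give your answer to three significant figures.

With Z = 2 atoms per BCC cell, a³ = Z·M/(N_A·ρ) = 2 × 130.8 / (6.022 × 10²³ × 2.950 g/cm³) = 1.473 × 10^-22 cm³.
a = (1.473 × 10^-22)^(1/3) = 5.281 × 10^-8 cm = 5.28 Å.

5.28 Å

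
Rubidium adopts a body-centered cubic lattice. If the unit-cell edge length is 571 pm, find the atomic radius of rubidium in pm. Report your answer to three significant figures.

247 pm

In a BCC lattice, atoms touch along the body diagonal, so √3·a = 4r.
r = √3·a/4 = 1.7321 × 571 / 4 = 247 pm.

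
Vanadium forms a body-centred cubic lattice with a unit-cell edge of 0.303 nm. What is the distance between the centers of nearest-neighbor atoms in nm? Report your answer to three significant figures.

0.262 nm

In a BCC structure, atoms touch along the body diagonal, so √3·a = 4r; the nearest-neighbor distance equals 2r = 0.8660·a.
d = 0.8660 × 0.303 = 0.262 nm.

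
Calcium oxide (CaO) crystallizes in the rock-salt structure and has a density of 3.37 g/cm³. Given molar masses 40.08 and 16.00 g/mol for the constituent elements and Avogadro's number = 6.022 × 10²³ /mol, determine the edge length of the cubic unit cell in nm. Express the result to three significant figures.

0.480 nm

M(CaO) = 56.08 g/mol; Z = 4 formula units per cell.
a³ = Z·M/(N_A·ρ) = 4 × 56.08 / (6.022 × 10²³ × 3.37) = 1.105 × 10^-22 cm³, so a = 4.799 × 10^-8 cm = 0.480 nm.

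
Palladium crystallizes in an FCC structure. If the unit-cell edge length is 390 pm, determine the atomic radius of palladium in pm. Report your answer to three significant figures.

138 pm

In an FCC lattice, atoms touch along the face diagonal, so √2·a = 4r.
r = √2·a/4 = 1.4142 × 390 / 4 = 138 pm.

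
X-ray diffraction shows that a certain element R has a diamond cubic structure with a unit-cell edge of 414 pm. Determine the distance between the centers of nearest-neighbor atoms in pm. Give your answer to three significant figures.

In a diamond cubic structure, nearest neighbors lie along the body diagonal with √3·a = 8r; the nearest-neighbor distance equals 2r = 0.4330·a.
d = 0.4330 × 414 = 179 pm.

179 pm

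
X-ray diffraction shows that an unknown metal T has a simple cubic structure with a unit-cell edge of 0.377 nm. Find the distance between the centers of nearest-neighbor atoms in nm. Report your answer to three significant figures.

In a simple cubic structure, atoms touch along the cell edge, so a = 2r; the nearest-neighbor distance equals 2r = 1.000·a.
d = 1.000 × 0.377 = 0.377 nm.

0.377 nm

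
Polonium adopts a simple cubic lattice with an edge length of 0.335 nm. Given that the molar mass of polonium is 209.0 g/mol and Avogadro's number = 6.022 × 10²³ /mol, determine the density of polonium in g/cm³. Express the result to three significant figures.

A simple cubic unit cell contains Z = 1 atom.
Cell volume: a³ = (0.335 nm)³ = (3.350 × 10^-8 cm)³ = 3.760 × 10^-23 cm³.
ρ = Z·M/(N_A·a³) = 1 × 209.0 / (6.022 × 10²³ × 3.760 × 10^-23) = 9.231 g/cm³.

9.23 g/cm³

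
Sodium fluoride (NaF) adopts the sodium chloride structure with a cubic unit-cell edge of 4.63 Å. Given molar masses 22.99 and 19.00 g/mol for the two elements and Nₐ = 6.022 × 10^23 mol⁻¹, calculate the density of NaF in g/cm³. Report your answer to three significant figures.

The sodium chloride structure contains Z = 4 formula units per cell; M(NaF) = 22.99 + 19.00 = 41.99 g/mol.
a³ = (4.630 × 10^-8 cm)³ = 9.925 × 10^-23 cm³.
ρ = 4 × 41.99 / (6.022 × 10²³ × 9.925 × 10^-23) = 2.810 g/cm³.

2.81 g/cm³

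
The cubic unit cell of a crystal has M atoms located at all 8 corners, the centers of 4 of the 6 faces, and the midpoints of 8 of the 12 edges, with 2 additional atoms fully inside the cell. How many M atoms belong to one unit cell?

Corner atoms are shared by 8 cells (1/8 each), face atoms by 2 (1/2 each), edge atoms by 4 (1/4 each), interior atoms are unshared.
Net atoms = 8 × 1/8 + 4 × 1/2 + 8 × 1/4 + 2 = 1 + 2 + 2 + 2 = 7.

7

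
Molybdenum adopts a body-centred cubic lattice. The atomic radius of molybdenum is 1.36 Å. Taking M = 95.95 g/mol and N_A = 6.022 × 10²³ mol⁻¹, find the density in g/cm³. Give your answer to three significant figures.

In a BCC lattice, atoms touch along the body diagonal, so √3·a = 4r, giving a = 3.141 Å = 3.141 × 10^-8 cm.
With Z = 2, ρ = Z·M/(N_A·a³) = 2 × 95.95 / (6.022 × 10²³ × 3.098 × 10^-23) = 10.29 g/cm³.

10.3 g/cm³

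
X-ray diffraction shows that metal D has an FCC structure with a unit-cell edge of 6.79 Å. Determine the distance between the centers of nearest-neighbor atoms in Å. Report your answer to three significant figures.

4.80 Å

In an FCC structure, atoms touch along the face diagonal, so √2·a = 4r; the nearest-neighbor distance equals 2r = 0.7071·a.
d = 0.7071 × 6.79 = 4.80 Å.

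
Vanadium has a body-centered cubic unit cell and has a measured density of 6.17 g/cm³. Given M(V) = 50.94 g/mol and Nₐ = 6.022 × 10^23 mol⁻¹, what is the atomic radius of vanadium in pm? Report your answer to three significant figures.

131 pm

For a BCC cell (Z = 2), a³ = Z·M/(N_A·ρ) = 2 × 50.94 / (6.022 × 10²³ × 6.170) = 2.742 × 10^-23 cm³, so a = 3.015 × 10^-8 cm = 301.5 pm.
Atoms touch along the body diagonal, so √3·a = 4r, so r = 0.4330 × a = 131 pm.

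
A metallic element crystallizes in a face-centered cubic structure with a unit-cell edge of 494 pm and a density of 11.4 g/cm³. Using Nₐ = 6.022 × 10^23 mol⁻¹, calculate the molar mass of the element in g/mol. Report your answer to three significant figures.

An FCC cell has Z = 4 atoms; a = 4.940 × 10^-8 cm.
M = ρ·N_A·a³/Z = 11.4 × 6.022 × 10²³ × 1.206 × 10^-22 / 4 = 207 g/mol.

207 g/mol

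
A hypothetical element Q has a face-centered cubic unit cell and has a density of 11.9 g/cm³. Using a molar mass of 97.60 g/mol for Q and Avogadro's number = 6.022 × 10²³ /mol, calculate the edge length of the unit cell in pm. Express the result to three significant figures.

379 pm

With Z = 4 atoms per FCC cell, a³ = Z·M/(N_A·ρ) = 4 × 97.60 / (6.022 × 10²³ × 11.90 g/cm³) = 5.448 × 10^-23 cm³.
a = (5.448 × 10^-23)^(1/3) = 3.791 × 10^-8 cm = 379 pm.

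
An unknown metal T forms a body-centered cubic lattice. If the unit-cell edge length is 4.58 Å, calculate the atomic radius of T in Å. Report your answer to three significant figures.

In a BCC lattice, atoms touch along the body diagonal, so √3·a = 4r.
r = √3·a/4 = 1.7321 × 4.58 / 4 = 1.98 Å.

1.98 Å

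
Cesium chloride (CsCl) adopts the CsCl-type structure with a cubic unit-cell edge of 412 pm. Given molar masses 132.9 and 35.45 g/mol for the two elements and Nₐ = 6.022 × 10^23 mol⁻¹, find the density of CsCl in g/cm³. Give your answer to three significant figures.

4.00 g/cm³

The CsCl-type structure contains Z = 1 formula unit per cell; M(CsCl) = 132.9 + 35.45 = 168.35 g/mol.
a³ = (4.120 × 10^-8 cm)³ = 6.993 × 10^-23 cm³.
ρ = 1 × 168.35 / (6.022 × 10²³ × 6.993 × 10^-23) = 3.997 g/cm³.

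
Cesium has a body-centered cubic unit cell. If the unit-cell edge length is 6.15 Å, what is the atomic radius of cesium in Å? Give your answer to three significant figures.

2.66 Å

In a BCC lattice, atoms touch along the body diagonal, so √3·a = 4r.
r = √3·a/4 = 1.7321 × 6.15 / 4 = 2.66 Å.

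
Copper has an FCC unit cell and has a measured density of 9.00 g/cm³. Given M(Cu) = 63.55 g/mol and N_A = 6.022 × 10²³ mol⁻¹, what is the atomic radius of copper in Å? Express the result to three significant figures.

1.28 Å

For an FCC cell (Z = 4), a³ = Z·M/(N_A·ρ) = 4 × 63.55 / (6.022 × 10²³ × 9.000) = 4.690 × 10^-23 cm³, so a = 3.606 × 10^-8 cm = 3.606 Å.
Atoms touch along the face diagonal, so √2·a = 4r, so r = 0.3536 × a = 1.28 Å.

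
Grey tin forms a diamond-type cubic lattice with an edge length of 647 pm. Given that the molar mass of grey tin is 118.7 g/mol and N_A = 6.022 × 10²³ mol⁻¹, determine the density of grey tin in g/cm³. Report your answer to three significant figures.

A diamond cubic unit cell contains Z = 8 atoms.
Cell volume: a³ = (647 pm)³ = (6.470 × 10^-8 cm)³ = 2.708 × 10^-22 cm³.
ρ = Z·M/(N_A·a³) = 8 × 118.7 / (6.022 × 10²³ × 2.708 × 10^-22) = 5.822 g/cm³.

5.82 g/cm³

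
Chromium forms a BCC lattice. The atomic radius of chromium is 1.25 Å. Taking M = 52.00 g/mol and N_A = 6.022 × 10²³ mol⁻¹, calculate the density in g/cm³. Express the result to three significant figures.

7.18 g/cm³

In a BCC lattice, atoms touch along the body diagonal, so √3·a = 4r, giving a = 2.887 Å = 2.887 × 10^-8 cm.
With Z = 2, ρ = Z·M/(N_A·a³) = 2 × 52.00 / (6.022 × 10²³ × 2.406 × 10^-23) = 7.179 g/cm³.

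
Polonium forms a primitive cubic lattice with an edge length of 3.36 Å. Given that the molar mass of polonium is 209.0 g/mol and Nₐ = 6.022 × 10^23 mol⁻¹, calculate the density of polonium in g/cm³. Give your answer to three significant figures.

A simple cubic unit cell contains Z = 1 atom.
Cell volume: a³ = (3.36 Å)³ = (3.360 × 10^-8 cm)³ = 3.793 × 10^-23 cm³.
ρ = Z·M/(N_A·a³) = 1 × 209.0 / (6.022 × 10²³ × 3.793 × 10^-23) = 9.149 g/cm³.

9.15 g/cm³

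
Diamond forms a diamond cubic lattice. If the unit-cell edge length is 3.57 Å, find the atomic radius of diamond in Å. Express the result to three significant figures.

In a diamond cubic lattice, nearest neighbors lie along the body diagonal with √3·a = 8r.
r = √3·a/8 = 1.7321 × 3.57 / 8 = 0.773 Å.

0.773 Å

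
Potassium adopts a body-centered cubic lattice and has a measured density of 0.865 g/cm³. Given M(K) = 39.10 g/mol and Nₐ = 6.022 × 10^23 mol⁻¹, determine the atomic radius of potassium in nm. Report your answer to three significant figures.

For a BCC cell (Z = 2), a³ = Z·M/(N_A·ρ) = 2 × 39.10 / (6.022 × 10²³ × 0.8650) = 1.501 × 10^-22 cm³, so a = 5.315 × 10^-8 cm = 0.5315 nm.
Atoms touch along the body diagonal, so √3·a = 4r, so r = 0.4330 × a = 0.230 nm.

0.230 nm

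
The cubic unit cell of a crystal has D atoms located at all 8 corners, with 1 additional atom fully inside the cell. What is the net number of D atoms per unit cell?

Corner atoms are shared by 8 cells (1/8 each), interior atoms are unshared.
Net atoms = 8 × 1/8 + 1 = 1 + 1 = 2.

2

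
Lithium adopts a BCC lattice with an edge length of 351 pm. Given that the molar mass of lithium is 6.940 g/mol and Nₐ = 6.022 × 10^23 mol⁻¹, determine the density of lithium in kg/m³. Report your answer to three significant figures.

533 kg/m³

A BCC unit cell contains Z = 2 atoms.
Cell volume: a³ = (351 pm)³ = (3.510 × 10^-8 cm)³ = 4.324 × 10^-23 cm³.
ρ = Z·M/(N_A·a³) = 2 × 6.940 / (6.022 × 10²³ × 4.324 × 10^-23) = 0.5330 g/cm³ = 533 kg/m³.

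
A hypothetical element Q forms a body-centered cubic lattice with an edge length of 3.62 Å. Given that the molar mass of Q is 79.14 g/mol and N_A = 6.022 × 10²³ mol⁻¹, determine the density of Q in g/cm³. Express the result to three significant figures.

A BCC unit cell contains Z = 2 atoms.
Cell volume: a³ = (3.62 Å)³ = (3.620 × 10^-8 cm)³ = 4.744 × 10^-23 cm³.
ρ = Z·M/(N_A·a³) = 2 × 79.14 / (6.022 × 10²³ × 4.744 × 10^-23) = 5.541 g/cm³.

5.54 g/cm³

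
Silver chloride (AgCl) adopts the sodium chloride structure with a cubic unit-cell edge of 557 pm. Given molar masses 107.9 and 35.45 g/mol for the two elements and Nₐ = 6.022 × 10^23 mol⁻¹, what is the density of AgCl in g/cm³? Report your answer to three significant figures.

5.51 g/cm³

The sodium chloride structure contains Z = 4 formula units per cell; M(AgCl) = 107.9 + 35.45 = 143.35 g/mol.
a³ = (5.570 × 10^-8 cm)³ = 1.728 × 10^-22 cm³.
ρ = 4 × 143.35 / (6.022 × 10²³ × 1.728 × 10^-22) = 5.510 g/cm³.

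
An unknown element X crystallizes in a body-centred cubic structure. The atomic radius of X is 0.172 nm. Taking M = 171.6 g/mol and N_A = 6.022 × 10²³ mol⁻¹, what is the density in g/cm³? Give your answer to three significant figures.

9.09 g/cm³

In a BCC lattice, atoms touch along the body diagonal, so √3·a = 4r, giving a = 0.3972 nm = 3.972 × 10^-8 cm.
With Z = 2, ρ = Z·M/(N_A·a³) = 2 × 171.6 / (6.022 × 10²³ × 6.267 × 10^-23) = 9.093 g/cm³.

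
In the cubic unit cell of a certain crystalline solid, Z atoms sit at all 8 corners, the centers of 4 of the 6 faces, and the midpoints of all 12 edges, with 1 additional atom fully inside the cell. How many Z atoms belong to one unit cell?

Corner atoms are shared by 8 cells (1/8 each), face atoms by 2 (1/2 each), edge atoms by 4 (1/4 each), interior atoms are unshared.
Net atoms = 8 × 1/8 + 4 × 1/2 + 12 × 1/4 + 1 = 1 + 2 + 3 + 1 = 7.

7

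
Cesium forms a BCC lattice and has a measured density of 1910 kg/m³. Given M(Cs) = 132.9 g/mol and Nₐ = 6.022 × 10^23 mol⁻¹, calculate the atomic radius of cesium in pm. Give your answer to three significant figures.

For a BCC cell (Z = 2), a³ = Z·M/(N_A·ρ) = 2 × 132.9 / (6.022 × 10²³ × 1.910) = 2.311 × 10^-22 cm³, so a = 6.137 × 10^-8 cm = 613.7 pm.
Atoms touch along the body diagonal, so √3·a = 4r, so r = 0.4330 × a = 266 pm.

266 pm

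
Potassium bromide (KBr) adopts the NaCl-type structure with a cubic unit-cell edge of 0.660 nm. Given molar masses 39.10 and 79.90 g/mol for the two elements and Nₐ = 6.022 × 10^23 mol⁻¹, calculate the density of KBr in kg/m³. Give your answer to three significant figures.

2750 kg/m³

The NaCl-type structure contains Z = 4 formula units per cell; M(KBr) = 39.10 + 79.90 = 119.0 g/mol.
a³ = (6.600 × 10^-8 cm)³ = 2.875 × 10^-22 cm³.
ρ = 4 × 119.0 / (6.022 × 10²³ × 2.875 × 10^-22) = 2.749 g/cm³ = 2750 kg/m³.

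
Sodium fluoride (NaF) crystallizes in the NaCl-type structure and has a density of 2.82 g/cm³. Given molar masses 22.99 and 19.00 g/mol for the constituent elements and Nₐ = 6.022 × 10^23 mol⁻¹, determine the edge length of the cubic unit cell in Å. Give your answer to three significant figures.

M(NaF) = 41.99 g/mol; Z = 4 formula units per cell.
a³ = Z·M/(N_A·ρ) = 4 × 41.99 / (6.022 × 10²³ × 2.82) = 9.890 × 10^-23 cm³, so a = 4.625 × 10^-8 cm = 4.62 Å.

4.62 Å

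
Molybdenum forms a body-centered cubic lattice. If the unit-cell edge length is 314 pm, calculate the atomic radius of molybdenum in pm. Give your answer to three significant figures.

In a BCC lattice, atoms touch along the body diagonal, so √3·a = 4r.
r = √3·a/4 = 1.7321 × 314 / 4 = 136 pm.

136 pm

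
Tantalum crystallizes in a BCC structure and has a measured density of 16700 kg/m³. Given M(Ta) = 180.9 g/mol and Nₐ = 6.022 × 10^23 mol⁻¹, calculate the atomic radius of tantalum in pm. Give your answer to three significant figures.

143 pm

For a BCC cell (Z = 2), a³ = Z·M/(N_A·ρ) = 2 × 180.9 / (6.022 × 10²³ × 16.70) = 3.598 × 10^-23 cm³, so a = 3.301 × 10^-8 cm = 330.1 pm.
Atoms touch along the body diagonal, so √3·a = 4r, so r = 0.4330 × a = 143 pm.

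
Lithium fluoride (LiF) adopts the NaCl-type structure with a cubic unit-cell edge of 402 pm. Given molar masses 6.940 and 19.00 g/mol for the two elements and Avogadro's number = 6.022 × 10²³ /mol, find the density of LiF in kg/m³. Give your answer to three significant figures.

2650 kg/m³

The NaCl-type structure contains Z = 4 formula units per cell; M(LiF) = 6.940 + 19.00 = 25.94 g/mol.
a³ = (4.020 × 10^-8 cm)³ = 6.496 × 10^-23 cm³.
ρ = 4 × 25.94 / (6.022 × 10²³ × 6.496 × 10^-23) = 2.652 g/cm³ = 2650 kg/m³.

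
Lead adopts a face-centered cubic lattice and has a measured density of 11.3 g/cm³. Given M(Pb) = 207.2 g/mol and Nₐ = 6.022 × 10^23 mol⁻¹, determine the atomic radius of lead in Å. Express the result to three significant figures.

1.75 Å

For an FCC cell (Z = 4), a³ = Z·M/(N_A·ρ) = 4 × 207.2 / (6.022 × 10²³ × 11.30) = 1.218 × 10^-22 cm³, so a = 4.957 × 10^-8 cm = 4.957 Å.
Atoms touch along the face diagonal, so √2·a = 4r, so r = 0.3536 × a = 1.75 Å.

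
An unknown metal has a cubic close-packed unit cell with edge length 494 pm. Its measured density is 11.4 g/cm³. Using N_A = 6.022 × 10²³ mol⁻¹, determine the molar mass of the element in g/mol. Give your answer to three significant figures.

207 g/mol

An FCC cell has Z = 4 atoms; a = 4.940 × 10^-8 cm.
M = ρ·N_A·a³/Z = 11.4 × 6.022 × 10²³ × 1.206 × 10^-22 / 4 = 207 g/mol.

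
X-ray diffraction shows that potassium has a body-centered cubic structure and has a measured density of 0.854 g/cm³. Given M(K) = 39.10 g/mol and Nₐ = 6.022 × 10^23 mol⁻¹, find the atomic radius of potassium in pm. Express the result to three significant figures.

For a BCC cell (Z = 2), a³ = Z·M/(N_A·ρ) = 2 × 39.10 / (6.022 × 10²³ × 0.8540) = 1.521 × 10^-22 cm³, so a = 5.337 × 10^-8 cm = 533.7 pm.
Atoms touch along the body diagonal, so √3·a = 4r, so r = 0.4330 × a = 231 pm.

231 pm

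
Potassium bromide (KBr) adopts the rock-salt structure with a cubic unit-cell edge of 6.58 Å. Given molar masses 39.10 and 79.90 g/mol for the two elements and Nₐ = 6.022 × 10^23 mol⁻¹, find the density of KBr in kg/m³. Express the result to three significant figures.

2770 kg/m³

The rock-salt structure contains Z = 4 formula units per cell; M(KBr) = 39.10 + 79.90 = 119.0 g/mol.
a³ = (6.580 × 10^-8 cm)³ = 2.849 × 10^-22 cm³.
ρ = 4 × 119.0 / (6.022 × 10²³ × 2.849 × 10^-22) = 2.775 g/cm³ = 2770 kg/m³.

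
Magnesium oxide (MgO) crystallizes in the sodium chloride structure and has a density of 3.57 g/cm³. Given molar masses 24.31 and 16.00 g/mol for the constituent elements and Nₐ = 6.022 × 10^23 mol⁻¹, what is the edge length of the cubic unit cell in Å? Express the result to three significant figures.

M(MgO) = 40.31 g/mol; Z = 4 formula units per cell.
a³ = Z·M/(N_A·ρ) = 4 × 40.31 / (6.022 × 10²³ × 3.57) = 7.500 × 10^-23 cm³, so a = 4.217 × 10^-8 cm = 4.22 Å.

4.22 Å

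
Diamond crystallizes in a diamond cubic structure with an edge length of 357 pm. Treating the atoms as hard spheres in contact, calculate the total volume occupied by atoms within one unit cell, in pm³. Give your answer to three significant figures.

1.55 × 10^7 pm³

In a diamond cubic lattice nearest neighbors lie along the body diagonal with √3·a = 8r, so r = 0.2165a = 77.29 pm.
V_atoms = Z × (4/3)πr³ = 8 × (4/3)π × (77.29)³ = 1.55 × 10^7 pm³.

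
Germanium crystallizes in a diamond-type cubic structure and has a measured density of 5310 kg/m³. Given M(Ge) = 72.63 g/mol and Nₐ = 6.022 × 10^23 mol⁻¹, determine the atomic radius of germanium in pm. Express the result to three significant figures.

For a diamond cubic cell (Z = 8), a³ = Z·M/(N_A·ρ) = 8 × 72.63 / (6.022 × 10²³ × 5.310) = 1.817 × 10^-22 cm³, so a = 5.664 × 10^-8 cm = 566.4 pm.
Nearest neighbors lie along the body diagonal with √3·a = 8r, so r = 0.2165 × a = 123 pm.

123 pm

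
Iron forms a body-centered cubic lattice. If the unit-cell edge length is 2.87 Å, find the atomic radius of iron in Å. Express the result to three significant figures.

1.24 Å

In a BCC lattice, atoms touch along the body diagonal, so √3·a = 4r.
r = √3·a/4 = 1.7321 × 2.87 / 4 = 1.24 Å.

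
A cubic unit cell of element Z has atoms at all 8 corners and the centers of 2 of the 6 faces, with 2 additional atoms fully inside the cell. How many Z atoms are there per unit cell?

4

Corner atoms are shared by 8 cells (1/8 each), face atoms by 2 (1/2 each), interior atoms are unshared.
Net atoms = 8 × 1/8 + 2 × 1/2 + 2 = 1 + 1 + 2 = 4.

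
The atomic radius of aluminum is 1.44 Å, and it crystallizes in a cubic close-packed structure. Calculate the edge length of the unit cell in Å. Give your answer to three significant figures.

In an FCC lattice, atoms touch along the face diagonal, so √2·a = 4r.
a = 4r/√2 = 4 × 1.44 / 1.4142 = 4.07 Å.

4.07 Å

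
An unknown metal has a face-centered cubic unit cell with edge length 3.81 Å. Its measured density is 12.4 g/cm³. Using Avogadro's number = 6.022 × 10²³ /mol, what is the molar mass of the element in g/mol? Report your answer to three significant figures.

An FCC cell has Z = 4 atoms; a = 3.810 × 10^-8 cm.
M = ρ·N_A·a³/Z = 12.4 × 6.022 × 10²³ × 5.531 × 10^-23 / 4 = 103 g/mol.

103 g/mol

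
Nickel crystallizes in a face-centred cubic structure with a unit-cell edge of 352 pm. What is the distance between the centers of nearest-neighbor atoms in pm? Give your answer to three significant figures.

249 pm

In an FCC structure, atoms touch along the face diagonal, so √2·a = 4r; the nearest-neighbor distance equals 2r = 0.7071·a.
d = 0.7071 × 352 = 249 pm.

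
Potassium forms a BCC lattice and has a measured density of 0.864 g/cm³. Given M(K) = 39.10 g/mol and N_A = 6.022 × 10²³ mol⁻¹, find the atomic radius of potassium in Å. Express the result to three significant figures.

2.30 Å

For a BCC cell (Z = 2), a³ = Z·M/(N_A·ρ) = 2 × 39.10 / (6.022 × 10²³ × 0.8640) = 1.503 × 10^-22 cm³, so a = 5.317 × 10^-8 cm = 5.317 Å.
Atoms touch along the body diagonal, so √3·a = 4r, so r = 0.4330 × a = 2.30 Å.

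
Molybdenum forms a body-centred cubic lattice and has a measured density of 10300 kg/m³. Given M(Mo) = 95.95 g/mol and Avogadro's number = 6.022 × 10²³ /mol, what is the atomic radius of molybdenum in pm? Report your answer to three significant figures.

For a BCC cell (Z = 2), a³ = Z·M/(N_A·ρ) = 2 × 95.95 / (6.022 × 10²³ × 10.30) = 3.094 × 10^-23 cm³, so a = 3.139 × 10^-8 cm = 313.9 pm.
Atoms touch along the body diagonal, so √3·a = 4r, so r = 0.4330 × a = 136 pm.

136 pm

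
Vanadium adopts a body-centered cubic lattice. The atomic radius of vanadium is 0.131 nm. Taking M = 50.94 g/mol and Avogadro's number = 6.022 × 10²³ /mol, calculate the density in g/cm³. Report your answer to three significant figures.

6.11 g/cm³

In a BCC lattice, atoms touch along the body diagonal, so √3·a = 4r, giving a = 0.3025 nm = 3.025 × 10^-8 cm.
With Z = 2, ρ = Z·M/(N_A·a³) = 2 × 50.94 / (6.022 × 10²³ × 2.769 × 10^-23) = 6.110 g/cm³.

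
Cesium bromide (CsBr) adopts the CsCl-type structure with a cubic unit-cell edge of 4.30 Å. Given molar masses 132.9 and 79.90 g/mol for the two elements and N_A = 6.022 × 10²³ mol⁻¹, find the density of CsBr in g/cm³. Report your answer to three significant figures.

The CsCl-type structure contains Z = 1 formula unit per cell; M(CsBr) = 132.9 + 79.90 = 212.8 g/mol.
a³ = (4.300 × 10^-8 cm)³ = 7.951 × 10^-23 cm³.
ρ = 1 × 212.8 / (6.022 × 10²³ × 7.951 × 10^-23) = 4.445 g/cm³.

4.44 g/cm³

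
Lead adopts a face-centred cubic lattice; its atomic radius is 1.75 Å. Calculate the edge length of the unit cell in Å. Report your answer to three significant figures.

4.95 Å

In an FCC lattice, atoms touch along the face diagonal, so √2·a = 4r.
a = 4r/√2 = 4 × 1.75 / 1.4142 = 4.95 Å.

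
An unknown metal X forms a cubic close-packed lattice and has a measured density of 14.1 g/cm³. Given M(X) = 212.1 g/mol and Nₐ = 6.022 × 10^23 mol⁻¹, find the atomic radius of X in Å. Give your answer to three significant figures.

For an FCC cell (Z = 4), a³ = Z·M/(N_A·ρ) = 4 × 212.1 / (6.022 × 10²³ × 14.10) = 9.992 × 10^-23 cm³, so a = 4.640 × 10^-8 cm = 4.640 Å.
Atoms touch along the face diagonal, so √2·a = 4r, so r = 0.3536 × a = 1.64 Å.

1.64 Å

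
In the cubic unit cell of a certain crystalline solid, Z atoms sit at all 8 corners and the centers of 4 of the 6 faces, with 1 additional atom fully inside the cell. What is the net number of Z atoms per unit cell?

4

Corner atoms are shared by 8 cells (1/8 each), face atoms by 2 (1/2 each), interior atoms are unshared.
Net atoms = 8 × 1/8 + 4 × 1/2 + 1 = 1 + 2 + 1 = 4.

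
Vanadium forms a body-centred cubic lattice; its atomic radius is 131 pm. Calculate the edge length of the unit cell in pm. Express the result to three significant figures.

303 pm

In a BCC lattice, atoms touch along the body diagonal, so √3·a = 4r.
a = 4r/√3 = 4 × 131 / 1.7321 = 303 pm.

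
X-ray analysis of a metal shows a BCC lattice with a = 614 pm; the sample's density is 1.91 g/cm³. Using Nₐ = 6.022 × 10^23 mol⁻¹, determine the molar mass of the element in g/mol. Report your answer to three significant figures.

133 g/mol

A BCC cell has Z = 2 atoms; a = 6.140 × 10^-8 cm.
M = ρ·N_A·a³/Z = 1.91 × 6.022 × 10²³ × 2.315 × 10^-22 / 2 = 133 g/mol.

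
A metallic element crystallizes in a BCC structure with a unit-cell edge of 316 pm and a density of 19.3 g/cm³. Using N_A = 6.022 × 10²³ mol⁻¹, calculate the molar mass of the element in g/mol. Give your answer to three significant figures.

A BCC cell has Z = 2 atoms; a = 3.160 × 10^-8 cm.
M = ρ·N_A·a³/Z = 19.3 × 6.022 × 10²³ × 3.155 × 10^-23 / 2 = 183 g/mol.

183 g/mol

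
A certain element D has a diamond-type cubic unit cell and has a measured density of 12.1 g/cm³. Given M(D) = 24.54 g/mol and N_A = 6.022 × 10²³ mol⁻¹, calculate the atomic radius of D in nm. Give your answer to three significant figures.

For a diamond cubic cell (Z = 8), a³ = Z·M/(N_A·ρ) = 8 × 24.54 / (6.022 × 10²³ × 12.10) = 2.694 × 10^-23 cm³, so a = 2.998 × 10^-8 cm = 0.2998 nm.
Nearest neighbors lie along the body diagonal with √3·a = 8r, so r = 0.2165 × a = 0.0649 nm.

0.0649 nm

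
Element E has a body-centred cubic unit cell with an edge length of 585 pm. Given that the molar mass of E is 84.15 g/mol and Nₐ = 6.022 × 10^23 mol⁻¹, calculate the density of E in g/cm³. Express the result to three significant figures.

1.40 g/cm³

A BCC unit cell contains Z = 2 atoms.
Cell volume: a³ = (585 pm)³ = (5.850 × 10^-8 cm)³ = 2.002 × 10^-22 cm³.
ρ = Z·M/(N_A·a³) = 2 × 84.15 / (6.022 × 10²³ × 2.002 × 10^-22) = 1.396 g/cm³.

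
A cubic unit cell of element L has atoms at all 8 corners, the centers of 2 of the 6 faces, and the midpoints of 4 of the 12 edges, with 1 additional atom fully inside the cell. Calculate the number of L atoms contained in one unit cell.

Corner atoms are shared by 8 cells (1/8 each), face atoms by 2 (1/2 each), edge atoms by 4 (1/4 each), interior atoms are unshared.
Net atoms = 8 × 1/8 + 2 × 1/2 + 4 × 1/4 + 1 = 1 + 1 + 1 + 1 = 4.

4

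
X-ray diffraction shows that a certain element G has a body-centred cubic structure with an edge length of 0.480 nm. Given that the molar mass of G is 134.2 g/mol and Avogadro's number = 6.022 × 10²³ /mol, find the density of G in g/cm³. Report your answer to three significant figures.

4.03 g/cm³

A BCC unit cell contains Z = 2 atoms.
Cell volume: a³ = (0.480 nm)³ = (4.800 × 10^-8 cm)³ = 1.106 × 10^-22 cm³.
ρ = Z·M/(N_A·a³) = 2 × 134.2 / (6.022 × 10²³ × 1.106 × 10^-22) = 4.030 g/cm³.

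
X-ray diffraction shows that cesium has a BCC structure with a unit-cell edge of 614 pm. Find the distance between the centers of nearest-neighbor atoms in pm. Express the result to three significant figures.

532 pm

In a BCC structure, atoms touch along the body diagonal, so √3·a = 4r; the nearest-neighbor distance equals 2r = 0.8660·a.
d = 0.8660 × 614 = 532 pm.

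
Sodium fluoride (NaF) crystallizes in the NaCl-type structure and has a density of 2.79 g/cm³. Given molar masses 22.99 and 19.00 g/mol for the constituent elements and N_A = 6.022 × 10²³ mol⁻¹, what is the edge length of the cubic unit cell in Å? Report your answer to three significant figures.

4.64 Å

M(NaF) = 41.99 g/mol; Z = 4 formula units per cell.
a³ = Z·M/(N_A·ρ) = 4 × 41.99 / (6.022 × 10²³ × 2.79) = 9.997 × 10^-23 cm³, so a = 4.641 × 10^-8 cm = 4.64 Å.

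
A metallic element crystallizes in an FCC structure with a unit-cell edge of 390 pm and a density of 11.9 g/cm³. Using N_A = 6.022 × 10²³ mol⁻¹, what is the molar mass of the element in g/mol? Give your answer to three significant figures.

106 g/mol

An FCC cell has Z = 4 atoms; a = 3.900 × 10^-8 cm.
M = ρ·N_A·a³/Z = 11.9 × 6.022 × 10²³ × 5.932 × 10^-23 / 4 = 106 g/mol.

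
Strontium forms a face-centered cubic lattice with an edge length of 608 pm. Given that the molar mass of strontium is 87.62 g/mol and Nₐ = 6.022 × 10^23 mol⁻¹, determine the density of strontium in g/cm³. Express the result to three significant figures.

2.59 g/cm³

An FCC unit cell contains Z = 4 atoms.
Cell volume: a³ = (608 pm)³ = (6.080 × 10^-8 cm)³ = 2.248 × 10^-22 cm³.
ρ = Z·M/(N_A·a³) = 4 × 87.62 / (6.022 × 10²³ × 2.248 × 10^-22) = 2.589 g/cm³.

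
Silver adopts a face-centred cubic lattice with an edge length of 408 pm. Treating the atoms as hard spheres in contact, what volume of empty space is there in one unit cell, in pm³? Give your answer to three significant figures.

In an FCC lattice atoms touch along the face diagonal, so √2·a = 4r, so r = 0.3536a = 144.2 pm.
V_cell = a³ = 6.792 × 10^7 pm³; V_atoms = 4 × (4/3)πr³ = 5.029 × 10^7 pm³.
Empty space = 6.792 × 10^7 − 5.029 × 10^7 = 1.76 × 10^7 pm³.

1.76 × 10^7 pm³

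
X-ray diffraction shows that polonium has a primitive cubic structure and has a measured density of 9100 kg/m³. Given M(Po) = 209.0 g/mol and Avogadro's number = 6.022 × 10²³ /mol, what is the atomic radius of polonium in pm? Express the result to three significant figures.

168 pm

For a simple cubic cell (Z = 1), a³ = Z·M/(N_A·ρ) = 1 × 209.0 / (6.022 × 10²³ × 9.100) = 3.814 × 10^-23 cm³, so a = 3.366 × 10^-8 cm = 336.6 pm.
Atoms touch along the cell edge, so a = 2r, so r = 0.5000 × a = 168 pm.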